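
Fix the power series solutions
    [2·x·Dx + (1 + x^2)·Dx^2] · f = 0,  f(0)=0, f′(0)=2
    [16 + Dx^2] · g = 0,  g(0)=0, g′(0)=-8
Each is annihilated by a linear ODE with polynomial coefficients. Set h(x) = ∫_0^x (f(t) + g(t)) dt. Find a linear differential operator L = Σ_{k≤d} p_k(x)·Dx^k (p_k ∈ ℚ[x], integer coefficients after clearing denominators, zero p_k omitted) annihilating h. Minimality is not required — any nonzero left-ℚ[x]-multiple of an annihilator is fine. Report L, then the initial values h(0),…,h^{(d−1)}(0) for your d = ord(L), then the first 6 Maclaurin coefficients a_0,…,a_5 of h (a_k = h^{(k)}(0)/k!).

f: a_k = 0, 2, 0, -2/3, 0, 2/5, …
g: a_k = 0, -8, 0, 64/3, 0, -256/15, …
L₀ := lclm(L_f,L_g); ord L₀ ≤ 2+2.
h=∫₀ˣh₀: take L = L₀·Dx.
L = (64·x + 704·x^3 + 256·x^5)·Dx^2 + (112 + 416·x^2 + 432·x^4 + 128·x^6)·Dx^3 + (4·x + 44·x^3 + 16·x^5)·Dx^4 + (7 + 26·x^2 + 27·x^4 + 8·x^6)·Dx^5  (order 5).
h: a_k = 0, 0, -3, 0, 31/6, 0, …
ICs: h(0) = 0, h′(0) = 0, h′′(0) = -6, h′′′(0) = 0, h′′′′(0) = 124.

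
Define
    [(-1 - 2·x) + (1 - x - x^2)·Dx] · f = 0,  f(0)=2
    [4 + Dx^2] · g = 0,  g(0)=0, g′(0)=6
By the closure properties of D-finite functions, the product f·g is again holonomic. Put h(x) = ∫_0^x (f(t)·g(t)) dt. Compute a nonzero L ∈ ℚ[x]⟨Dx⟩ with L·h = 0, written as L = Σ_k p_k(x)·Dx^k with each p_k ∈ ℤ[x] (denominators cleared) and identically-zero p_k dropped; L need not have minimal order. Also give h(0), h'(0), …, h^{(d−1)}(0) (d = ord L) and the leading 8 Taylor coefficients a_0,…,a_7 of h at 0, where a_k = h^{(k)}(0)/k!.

L = (-2 + 4·x + 4·x^2)·Dx + (2 + 4·x)·Dx^2 + (-1 + x + x^2)·Dx^3  (order 3).
h: a_k = 0, 0, 6, 4, 4, 28/5, 38/5, 368/35, …
ICs: h(0) = 0, h′(0) = 0, h′′(0) = 12.

f: a_k = 2, 2, 4, 6, 10, 16, 26, 42, …
g: a_k = 0, 6, 0, -4, 0, 4/5, 0, -8/105, …
f·g: L₀ = L_f ⊗_s L_g, ord ≤ 1·2.
h=∫h₀ ⇒ L = L₀·Dx.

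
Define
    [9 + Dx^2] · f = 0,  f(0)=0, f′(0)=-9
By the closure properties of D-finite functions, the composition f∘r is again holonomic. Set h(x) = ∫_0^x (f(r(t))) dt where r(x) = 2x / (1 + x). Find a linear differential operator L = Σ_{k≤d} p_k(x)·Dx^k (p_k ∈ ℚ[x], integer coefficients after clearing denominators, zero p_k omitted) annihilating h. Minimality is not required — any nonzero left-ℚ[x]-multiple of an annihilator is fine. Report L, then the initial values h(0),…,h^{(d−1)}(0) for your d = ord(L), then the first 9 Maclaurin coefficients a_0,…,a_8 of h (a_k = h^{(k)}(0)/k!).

f: a_k = 0, -9, 0, 27/2, 0, -243/40, 0, 729/560, 0, …
Substitute x→r, Dx→(1/r')Dx; clear ⇒ L₀.
h=∫h₀ ⇒ L = L₀·Dx.
L = 36·Dx + (2 + 6·x + 6·x^2 + 2·x^3)·Dx^2 + (1 + 4·x + 6·x^2 + 4·x^3 + x^4)·Dx^3  (order 3).
h: a_k = 0, 0, -9, 6, 45/2, -306/5, 363/5, -90/7, -20079/140, …
ICs: h(0) = 0, h′(0) = 0, h′′(0) = -18.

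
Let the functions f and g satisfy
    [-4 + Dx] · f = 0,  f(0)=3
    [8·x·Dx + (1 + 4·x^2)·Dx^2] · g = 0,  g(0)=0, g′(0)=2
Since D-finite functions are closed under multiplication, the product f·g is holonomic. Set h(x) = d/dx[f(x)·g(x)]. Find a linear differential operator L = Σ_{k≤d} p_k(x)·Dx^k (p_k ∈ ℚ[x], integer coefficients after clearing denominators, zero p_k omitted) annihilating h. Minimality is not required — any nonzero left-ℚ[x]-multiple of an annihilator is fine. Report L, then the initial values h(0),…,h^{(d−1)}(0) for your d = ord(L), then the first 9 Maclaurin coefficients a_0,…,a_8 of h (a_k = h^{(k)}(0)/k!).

f: a_k = 3, 12, 24, 32, 32, 128/5, 256/15, 1024/105, 512/105, …
g: a_k = 0, 2, 0, -8/3, 0, 32/5, 0, -128/7, 0, …
h₀=f·g: eliminate ⇒ L₀, order ≤ 1·2.
h=h₀': d/dx-closure on L₀ ⇒ L.
L = (8 - 64·x + 224·x^2 - 256·x^3 + 256·x^4) + (-6 + 24·x - 88·x^2 + 96·x^3 - 128·x^4)·Dx + (1 - 2·x + 8·x^2 - 8·x^3 + 16·x^4)·Dx^2  (order 2).
h: a_k = 6, 48, 120, 128, 96, 256, 1664/5, -53248/105, -31232/35, …
ICs: h(0) = 6, h′(0) = 48.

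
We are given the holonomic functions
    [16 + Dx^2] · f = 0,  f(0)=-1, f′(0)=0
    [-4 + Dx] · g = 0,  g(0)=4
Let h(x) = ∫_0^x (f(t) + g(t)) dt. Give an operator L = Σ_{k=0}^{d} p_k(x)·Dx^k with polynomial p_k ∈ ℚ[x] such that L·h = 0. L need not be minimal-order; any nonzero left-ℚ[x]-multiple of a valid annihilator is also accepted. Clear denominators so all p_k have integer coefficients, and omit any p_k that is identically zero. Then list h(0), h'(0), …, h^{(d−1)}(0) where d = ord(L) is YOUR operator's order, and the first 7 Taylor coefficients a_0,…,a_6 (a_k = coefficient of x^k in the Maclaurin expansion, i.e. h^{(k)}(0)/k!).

f: a_k = -1, 0, 8, 0, -32/3, 0, 256/45, …
g: a_k = 4, 16, 32, 128/3, 128/3, 512/15, 1024/45, …
L₀ := lclm(L_f,L_g); ord L₀ ≤ 2+1.
h=∫₀ˣh₀: take L = L₀·Dx.
L = -64·Dx + 16·Dx^2 - 4·Dx^3 + Dx^4  (order 4).
h: a_k = 0, 3, 8, 40/3, 32/3, 32/5, 256/45, …
ICs: h(0) = 0, h′(0) = 3, h′′(0) = 16, h′′′(0) = 80.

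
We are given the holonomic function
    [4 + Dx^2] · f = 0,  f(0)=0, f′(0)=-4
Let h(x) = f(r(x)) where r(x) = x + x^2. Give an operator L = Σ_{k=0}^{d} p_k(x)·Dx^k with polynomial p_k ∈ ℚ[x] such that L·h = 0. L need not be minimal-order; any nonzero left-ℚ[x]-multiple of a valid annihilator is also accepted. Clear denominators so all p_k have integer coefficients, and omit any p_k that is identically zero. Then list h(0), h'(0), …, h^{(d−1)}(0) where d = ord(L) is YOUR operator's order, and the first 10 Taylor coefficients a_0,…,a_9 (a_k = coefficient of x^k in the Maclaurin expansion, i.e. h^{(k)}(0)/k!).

L = (4 + 24·x + 48·x^2 + 32·x^3) - 2·Dx + (1 + 2·x)·Dx^2  (order 2).
h: a_k = 0, -4, -4, 8/3, 8, 112/15, 0, -1664/315, -224/45, -4544/2835, …
ICs: h(0) = 0, h′(0) = -4.

f: a_k = 0, -4, 0, 8/3, 0, -8/15, 0, 16/315, 0, -8/2835, …
f∘r: x↦r, Dx↦Dx/r' in L_f ⇒ L₀.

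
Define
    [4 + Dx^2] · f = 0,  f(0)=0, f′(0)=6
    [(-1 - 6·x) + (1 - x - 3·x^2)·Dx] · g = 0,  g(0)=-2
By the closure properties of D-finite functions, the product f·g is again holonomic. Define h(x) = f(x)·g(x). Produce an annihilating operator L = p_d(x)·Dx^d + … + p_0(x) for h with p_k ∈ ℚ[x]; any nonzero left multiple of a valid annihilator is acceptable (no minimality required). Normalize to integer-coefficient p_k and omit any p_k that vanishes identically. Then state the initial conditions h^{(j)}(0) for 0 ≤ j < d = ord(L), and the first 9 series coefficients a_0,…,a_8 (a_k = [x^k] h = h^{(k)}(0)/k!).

L = (2 + 4·x + 12·x^2) + (2 + 12·x)·Dx + (-1 + x + 3·x^2)·Dx^2  (order 2).
h: a_k = 0, -12, -12, -40, -76, -988/5, -2128/5, -106916/105, -48196/21, …
ICs: h(0) = 0, h′(0) = -12.

f: a_k = 0, 6, 0, -4, 0, 4/5, 0, -8/105, 0, …
g: a_k = -2, -2, -8, -14, -38, -80, -194, -434, -1016, …
L₀ := L_f ⊗_s L_g (sym. prod.), ord ≤ 2.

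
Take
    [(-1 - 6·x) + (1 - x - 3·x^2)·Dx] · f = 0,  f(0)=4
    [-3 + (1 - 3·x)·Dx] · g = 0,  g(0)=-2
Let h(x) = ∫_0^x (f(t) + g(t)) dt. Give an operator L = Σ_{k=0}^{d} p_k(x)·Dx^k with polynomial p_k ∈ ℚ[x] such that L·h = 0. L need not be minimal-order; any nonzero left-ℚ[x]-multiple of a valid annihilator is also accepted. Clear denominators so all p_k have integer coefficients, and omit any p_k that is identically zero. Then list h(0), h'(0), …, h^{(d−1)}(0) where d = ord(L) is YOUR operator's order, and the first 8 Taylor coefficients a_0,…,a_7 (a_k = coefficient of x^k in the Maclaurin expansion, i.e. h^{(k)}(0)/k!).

f: a_k = 4, 4, 16, 28, 76, 160, 388, 868, …
g: a_k = -2, -6, -18, -54, -162, -486, -1458, -4374, …
Weyl lclm of L_f,L_g ⇒ L₀ (ord ≤ 2).
h=∫₀ˣh₀: take L = L₀·Dx.
L = (6 - 108·x + 162·x^2 - 162·x^3)·Dx + (10 - 6·x - 108·x^2 + 270·x^3 - 324·x^4)·Dx^2 + (-2 + 14·x - 33·x^2 + 18·x^3 + 54·x^4 - 81·x^5)·Dx^3  (order 3).
h: a_k = 0, 2, -1, -2/3, -13/2, -86/5, -163/3, -1070/7, …
ICs: h(0) = 0, h′(0) = 2, h′′(0) = -2.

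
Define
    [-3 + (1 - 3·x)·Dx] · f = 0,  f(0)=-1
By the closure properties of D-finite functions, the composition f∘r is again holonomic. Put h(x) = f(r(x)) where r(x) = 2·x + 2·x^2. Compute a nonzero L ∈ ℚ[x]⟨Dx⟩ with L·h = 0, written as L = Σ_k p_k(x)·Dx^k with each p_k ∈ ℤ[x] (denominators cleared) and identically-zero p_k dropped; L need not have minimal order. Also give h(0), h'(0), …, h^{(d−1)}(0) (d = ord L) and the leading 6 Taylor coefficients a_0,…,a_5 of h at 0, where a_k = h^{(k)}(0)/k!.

f: a_k = -1, -3, -9, -27, -81, -243, …
L₀ from L_f via x↦r, Dx↦r'^{-1}Dx.
L = (6 + 12·x) + (-1 + 6·x + 6·x^2)·Dx  (order 1).
h: a_k = -1, -6, -42, -288, -1980, -13608, …
ICs: h(0) = -1.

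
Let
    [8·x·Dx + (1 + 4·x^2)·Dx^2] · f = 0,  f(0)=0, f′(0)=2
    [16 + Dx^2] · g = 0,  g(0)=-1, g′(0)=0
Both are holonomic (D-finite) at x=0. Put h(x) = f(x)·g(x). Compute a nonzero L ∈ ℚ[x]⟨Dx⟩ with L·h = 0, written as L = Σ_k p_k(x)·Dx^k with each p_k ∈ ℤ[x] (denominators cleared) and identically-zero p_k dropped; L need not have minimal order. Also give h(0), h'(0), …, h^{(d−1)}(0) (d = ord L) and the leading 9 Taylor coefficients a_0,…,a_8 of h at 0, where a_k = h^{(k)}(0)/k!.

L = (2560 + 29696·x^2 + 118784·x^4 + 262144·x^6 + 262144·x^8) + (1536·x + 14336·x^3 + 49152·x^5 + 65536·x^7)·Dx + (240 + 3008·x^2 + 13824·x^4 + 32768·x^6 + 32768·x^8)·Dx^2 + (96·x + 896·x^3 + 3072·x^5 + 4096·x^7)·Dx^3 + (5 + 72·x^2 + 400·x^4 + 1024·x^6 + 1024·x^8)·Dx^4  (order 4).
h: a_k = 0, -2, 0, 56/3, 0, -736/15, 0, 34432/315, 0, …
ICs: h(0) = 0, h′(0) = -2, h′′(0) = 0, h′′′(0) = 112.

f: a_k = 0, 2, 0, -8/3, 0, 32/5, 0, -128/7, 0, …
g: a_k = -1, 0, 8, 0, -32/3, 0, 256/45, 0, -512/315, …
h₀=f·g: eliminate ⇒ L₀, order ≤ 2·2.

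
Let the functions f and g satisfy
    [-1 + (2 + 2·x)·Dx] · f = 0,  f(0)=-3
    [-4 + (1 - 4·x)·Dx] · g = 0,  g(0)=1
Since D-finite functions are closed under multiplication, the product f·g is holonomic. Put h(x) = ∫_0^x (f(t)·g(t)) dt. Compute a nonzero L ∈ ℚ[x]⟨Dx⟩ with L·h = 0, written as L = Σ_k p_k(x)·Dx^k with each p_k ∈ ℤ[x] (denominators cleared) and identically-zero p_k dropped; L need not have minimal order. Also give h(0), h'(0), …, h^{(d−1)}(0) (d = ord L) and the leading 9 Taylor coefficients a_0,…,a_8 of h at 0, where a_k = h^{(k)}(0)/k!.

f: a_k = -3, -3/2, 3/8, -3/16, 15/128, -21/256, 63/1024, -99/2048, 1287/32768, …
g: a_k = 1, 4, 16, 64, 256, 1024, 4096, 16384, 65536, …
f·g: L₀ = L_f ⊗_s L_g, ord ≤ 1·1.
h=∫h₀ ⇒ L = L₀·Dx.
L = (9 + 4·x)·Dx + (-2 + 6·x + 8·x^2)·Dx^2  (order 2).
h: a_k = 0, -3, -27/4, -143/8, -3435/64, -21981/128, -293087/512, -14068113/7168, -112545003/16384, …
ICs: h(0) = 0, h′(0) = -3.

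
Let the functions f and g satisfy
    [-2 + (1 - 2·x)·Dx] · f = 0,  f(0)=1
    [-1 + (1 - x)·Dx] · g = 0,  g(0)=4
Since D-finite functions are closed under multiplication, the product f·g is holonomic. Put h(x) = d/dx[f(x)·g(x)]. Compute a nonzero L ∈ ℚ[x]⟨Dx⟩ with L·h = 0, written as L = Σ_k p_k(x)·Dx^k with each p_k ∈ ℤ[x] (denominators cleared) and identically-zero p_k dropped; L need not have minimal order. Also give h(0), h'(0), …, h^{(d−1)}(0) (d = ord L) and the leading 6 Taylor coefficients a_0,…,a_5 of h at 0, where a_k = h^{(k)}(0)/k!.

f: a_k = 1, 2, 4, 8, 16, 32, …
g: a_k = 4, 4, 4, 4, 4, 4, …
L₀ := L_f ⊗_s L_g (sym. prod.), ord ≤ 1.
Differentiate: ansatz ord ≤ ord L₀ ⇒ L.
L = (14 - 36·x + 24·x^2) + (-3 + 13·x - 18·x^2 + 8·x^3)·Dx  (order 1).
h: a_k = 12, 56, 180, 496, 1260, 3048, …
ICs: h(0) = 12.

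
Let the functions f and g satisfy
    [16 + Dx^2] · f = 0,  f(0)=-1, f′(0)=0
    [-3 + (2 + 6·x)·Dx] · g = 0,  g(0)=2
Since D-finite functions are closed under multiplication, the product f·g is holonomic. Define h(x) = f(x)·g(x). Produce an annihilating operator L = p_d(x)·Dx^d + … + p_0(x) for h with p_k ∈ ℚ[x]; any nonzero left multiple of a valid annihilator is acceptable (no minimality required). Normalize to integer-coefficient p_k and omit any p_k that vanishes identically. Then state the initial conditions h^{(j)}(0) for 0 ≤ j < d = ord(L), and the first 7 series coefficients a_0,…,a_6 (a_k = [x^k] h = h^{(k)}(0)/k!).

f: a_k = -1, 0, 8, 0, -32/3, 0, 256/45, …
g: a_k = 2, 3, -9/4, 27/8, -405/64, 1701/128, -15309/512, …
L₀ := L_f ⊗_s L_g (sym. prod.), ord ≤ 2.
L = (91 + 384·x + 576·x^2) + (-12 - 36·x)·Dx + (4 + 24·x + 36·x^2)·Dx^2  (order 2).
h: a_k = -2, -3, 73/4, 165/8, -6337/192, -2341/128, 337609/23040, …
ICs: h(0) = -2, h′(0) = -3.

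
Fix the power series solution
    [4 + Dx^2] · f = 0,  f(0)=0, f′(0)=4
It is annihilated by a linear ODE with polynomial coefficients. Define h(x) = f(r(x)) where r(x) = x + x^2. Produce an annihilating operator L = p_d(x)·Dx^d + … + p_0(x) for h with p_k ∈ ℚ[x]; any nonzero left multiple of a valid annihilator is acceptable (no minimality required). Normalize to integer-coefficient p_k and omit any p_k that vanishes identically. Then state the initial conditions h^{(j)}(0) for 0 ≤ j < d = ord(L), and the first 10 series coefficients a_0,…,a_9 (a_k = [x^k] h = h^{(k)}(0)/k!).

L = (4 + 24·x + 48·x^2 + 32·x^3) - 2·Dx + (1 + 2·x)·Dx^2  (order 2).
h: a_k = 0, 4, 4, -8/3, -8, -112/15, 0, 1664/315, 224/45, 4544/2835, …
ICs: h(0) = 0, h′(0) = 4.

f: a_k = 0, 4, 0, -8/3, 0, 8/15, 0, -16/315, 0, 8/2835, …
h₀=f(r): pull back L_f along r ⇒ L₀.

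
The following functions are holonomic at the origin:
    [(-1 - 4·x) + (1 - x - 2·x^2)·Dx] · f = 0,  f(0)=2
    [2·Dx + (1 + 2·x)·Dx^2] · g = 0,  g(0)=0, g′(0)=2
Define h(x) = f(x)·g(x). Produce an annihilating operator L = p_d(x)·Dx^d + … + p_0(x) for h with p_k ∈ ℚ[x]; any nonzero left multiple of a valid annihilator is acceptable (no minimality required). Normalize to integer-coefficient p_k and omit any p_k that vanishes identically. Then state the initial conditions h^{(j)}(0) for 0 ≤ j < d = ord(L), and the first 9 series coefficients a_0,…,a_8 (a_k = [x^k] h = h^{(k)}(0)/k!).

L = (6 + 16·x) + (14·x + 20·x^2)·Dx + (-1 - x + 4·x^2 + 4·x^3)·Dx^2  (order 2).
h: a_k = 0, 4, 0, 40/3, 16/3, 224/5, 512/15, 16832/105, 1152/7, …
ICs: h(0) = 0, h′(0) = 4.

f: a_k = 2, 2, 6, 10, 22, 42, 86, 170, 342, …
g: a_k = 0, 2, -2, 8/3, -4, 32/5, -32/3, 128/7, -32, …
h₀=f·g: eliminate ⇒ L₀, order ≤ 1·2.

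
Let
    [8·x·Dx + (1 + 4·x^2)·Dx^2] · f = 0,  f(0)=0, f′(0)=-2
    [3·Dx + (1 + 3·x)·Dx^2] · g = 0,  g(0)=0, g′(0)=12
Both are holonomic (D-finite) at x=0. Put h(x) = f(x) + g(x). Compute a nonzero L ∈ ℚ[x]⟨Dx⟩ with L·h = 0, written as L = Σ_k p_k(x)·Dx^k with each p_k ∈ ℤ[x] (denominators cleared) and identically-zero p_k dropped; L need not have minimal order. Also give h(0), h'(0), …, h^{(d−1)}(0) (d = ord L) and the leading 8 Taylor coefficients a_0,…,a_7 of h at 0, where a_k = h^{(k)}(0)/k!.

f: a_k = 0, -2, 0, 8/3, 0, -32/5, 0, 128/7, …
g: a_k = 0, 12, -18, 36, -81, 972/5, -486, 8748/7, …
h₀=f+g: left-lcm gives L₀, ord ≤ 4.
L = (-24 - 216·x + 288·x^2 + 288·x^3)·Dx + (-26 - 48·x - 120·x^2 + 576·x^3 + 576·x^4)·Dx^2 + (-3 - x + 24·x^2 + 32·x^3 + 144·x^4 + 144·x^5)·Dx^3  (order 3).
h: a_k = 0, 10, -18, 116/3, -81, 188, -486, 1268, …
ICs: h(0) = 0, h′(0) = 10, h′′(0) = -36.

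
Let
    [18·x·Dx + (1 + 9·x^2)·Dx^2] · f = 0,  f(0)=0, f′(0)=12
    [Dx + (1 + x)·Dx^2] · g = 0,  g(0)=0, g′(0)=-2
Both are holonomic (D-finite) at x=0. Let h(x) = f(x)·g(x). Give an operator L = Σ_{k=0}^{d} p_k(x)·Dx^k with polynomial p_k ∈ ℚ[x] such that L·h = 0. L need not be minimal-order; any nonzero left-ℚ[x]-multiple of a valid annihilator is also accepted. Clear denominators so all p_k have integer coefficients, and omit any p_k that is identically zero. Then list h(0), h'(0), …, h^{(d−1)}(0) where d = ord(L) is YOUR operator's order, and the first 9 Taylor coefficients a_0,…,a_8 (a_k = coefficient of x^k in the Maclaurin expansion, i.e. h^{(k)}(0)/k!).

L = (1368 + 2700·x + 37584·x^2 + 95580·x^3 + 87480·x^4 + 37908·x^5 + 26244·x^7)·Dx + (1298 + 9180·x + 54612·x^2 + 194724·x^3 + 324000·x^4 + 271188·x^5 + 102060·x^6 + 78732·x^7 + 91854·x^8)·Dx^2 + (76 + 2848·x + 12096·x^2 + 43992·x^3 + 117288·x^4 + 173016·x^5 + 139968·x^6 + 75816·x^7 + 78732·x^8 + 52488·x^9)·Dx^3 + (37 + 146·x + 901·x^2 + 2808·x^3 + 7362·x^4 + 15228·x^5 + 21546·x^6 + 17496·x^7 + 12393·x^8 + 13122·x^9 + 6561·x^10)·Dx^4  (order 4).
h: a_k = 0, 0, -24, 12, 64, -30, -1848/5, 902/5, 11904/5, …
ICs: h(0) = 0, h′(0) = 0, h′′(0) = -48, h′′′(0) = 72.

f: a_k = 0, 12, 0, -36, 0, 972/5, 0, -8748/7, 0, …
g: a_k = 0, -2, 1, -2/3, 1/2, -2/5, 1/3, -2/7, 1/4, …
L₀ := L_f ⊗_s L_g (sym. prod.), ord ≤ 4.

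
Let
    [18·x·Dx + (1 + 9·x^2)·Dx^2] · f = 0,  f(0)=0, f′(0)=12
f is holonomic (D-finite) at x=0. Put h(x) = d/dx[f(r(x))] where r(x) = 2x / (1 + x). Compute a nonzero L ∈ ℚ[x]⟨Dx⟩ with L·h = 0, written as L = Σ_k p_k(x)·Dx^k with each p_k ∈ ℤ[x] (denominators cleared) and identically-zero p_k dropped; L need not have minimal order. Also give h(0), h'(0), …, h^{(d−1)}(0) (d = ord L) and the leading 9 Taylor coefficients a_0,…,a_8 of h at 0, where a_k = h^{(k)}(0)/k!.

L = (2 + 74·x) + (1 + 2·x + 37·x^2)·Dx  (order 1).
h: a_k = 24, -48, -792, 3360, 22584, -169488, -496632, 7264320, 3846744, …
ICs: h(0) = 24.

f: a_k = 0, 12, 0, -36, 0, 972/5, 0, -8748/7, 0, …
Change of var in L_f (x↦r) gives L₀.
Differentiate: ansatz ord ≤ ord L₀ ⇒ L.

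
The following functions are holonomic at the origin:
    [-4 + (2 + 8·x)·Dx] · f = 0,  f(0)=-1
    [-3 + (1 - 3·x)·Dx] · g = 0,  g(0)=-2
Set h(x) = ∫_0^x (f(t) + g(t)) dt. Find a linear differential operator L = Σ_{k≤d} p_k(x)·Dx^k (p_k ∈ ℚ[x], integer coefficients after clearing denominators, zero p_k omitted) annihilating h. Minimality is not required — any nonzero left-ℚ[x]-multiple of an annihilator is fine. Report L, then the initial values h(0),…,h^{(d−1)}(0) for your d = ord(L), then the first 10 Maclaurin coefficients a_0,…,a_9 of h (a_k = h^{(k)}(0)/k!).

L = (48 + 108·x)·Dx + (-22 - 120·x - 324·x^2)·Dx^2 + (1 + 19·x + 6·x^2 - 216·x^3)·Dx^3  (order 3).
h: a_k = 0, -3, -4, -16/3, -29/2, -152/5, -257/3, -1374/7, -2319/4, -4088/3, …
ICs: h(0) = 0, h′(0) = -3, h′′(0) = -8.

f: a_k = -1, -2, 2, -4, 10, -28, 84, -264, 858, -2860, …
g: a_k = -2, -6, -18, -54, -162, -486, -1458, -4374, -13122, -39366, …
Weyl lclm of L_f,L_g ⇒ L₀ (ord ≤ 2).
∫: right-multiply L₀ by Dx.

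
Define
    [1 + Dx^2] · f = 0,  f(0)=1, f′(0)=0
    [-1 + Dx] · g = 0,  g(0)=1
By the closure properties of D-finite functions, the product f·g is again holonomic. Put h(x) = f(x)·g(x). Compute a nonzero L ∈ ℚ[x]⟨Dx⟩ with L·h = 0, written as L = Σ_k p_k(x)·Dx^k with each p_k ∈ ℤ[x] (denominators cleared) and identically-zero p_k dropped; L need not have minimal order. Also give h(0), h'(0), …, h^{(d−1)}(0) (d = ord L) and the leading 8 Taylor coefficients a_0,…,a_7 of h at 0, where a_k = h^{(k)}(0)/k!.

L = 2 - 2·Dx + Dx^2  (order 2).
h: a_k = 1, 1, 0, -1/3, -1/6, -1/30, 0, 1/630, …
ICs: h(0) = 1, h′(0) = 1.

f: a_k = 1, 0, -1/2, 0, 1/24, 0, -1/720, 0, …
g: a_k = 1, 1, 1/2, 1/6, 1/24, 1/120, 1/720, 1/5040, …
L₀ := L_f ⊗_s L_g (sym. prod.), ord ≤ 2.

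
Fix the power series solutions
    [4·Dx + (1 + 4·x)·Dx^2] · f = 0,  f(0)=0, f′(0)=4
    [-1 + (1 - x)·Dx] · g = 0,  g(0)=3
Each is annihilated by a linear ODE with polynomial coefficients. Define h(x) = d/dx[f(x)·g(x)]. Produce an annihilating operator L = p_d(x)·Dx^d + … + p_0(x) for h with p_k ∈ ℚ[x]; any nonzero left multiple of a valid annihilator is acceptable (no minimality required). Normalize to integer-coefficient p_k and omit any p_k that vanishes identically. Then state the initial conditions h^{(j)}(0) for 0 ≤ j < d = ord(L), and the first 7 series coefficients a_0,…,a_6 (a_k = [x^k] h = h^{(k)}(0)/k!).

f: a_k = 0, 4, -8, 64/3, -64, 1024/5, -2048/3, …
g: a_k = 3, 3, 3, 3, 3, 3, 3, …
Product ⇒ symmetric product L₀, ord ≤ 2.
Derive L from L₀ (diff closure).
L = 16 + (-5 + 20·x)·Dx + (-1 - 3·x + 4·x^2)·Dx^2  (order 2).
h: a_k = 12, -24, 156, -560, 2372, -47208/5, 190684/5, …
ICs: h(0) = 12, h′(0) = -24.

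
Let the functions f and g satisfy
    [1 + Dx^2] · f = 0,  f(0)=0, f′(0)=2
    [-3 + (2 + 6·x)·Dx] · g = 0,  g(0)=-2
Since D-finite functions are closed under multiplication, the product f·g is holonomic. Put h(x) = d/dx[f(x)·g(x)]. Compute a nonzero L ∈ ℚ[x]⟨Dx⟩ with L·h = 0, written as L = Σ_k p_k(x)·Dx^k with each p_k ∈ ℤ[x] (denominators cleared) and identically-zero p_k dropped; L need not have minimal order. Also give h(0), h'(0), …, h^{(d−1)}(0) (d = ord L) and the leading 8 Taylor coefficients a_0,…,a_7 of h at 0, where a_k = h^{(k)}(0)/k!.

f: a_k = 0, 2, 0, -1/3, 0, 1/60, 0, -1/2520, …
g: a_k = -2, -3, 9/4, -27/8, 405/64, -1701/128, 15309/512, -72171/1024, …
f·g: L₀ = L_f ⊗_s L_g, ord ≤ 2·1.
h₀' ⇒ L via d/dx closure of L₀.
L = (133 + 2352·x + 4104·x^2 + 1728·x^3 + 1296·x^4) + (276 + 540·x - 1296·x^2 - 1296·x^3)·Dx + (124 + 840·x + 1836·x^2 + 1728·x^3 + 1296·x^4)·Dx^2  (order 2).
h: a_k = -4, -12, 31/2, -23, 5699/96, -24483/160, 4655323/11520, -1468555/1344, …
ICs: h(0) = -4, h′(0) = -12.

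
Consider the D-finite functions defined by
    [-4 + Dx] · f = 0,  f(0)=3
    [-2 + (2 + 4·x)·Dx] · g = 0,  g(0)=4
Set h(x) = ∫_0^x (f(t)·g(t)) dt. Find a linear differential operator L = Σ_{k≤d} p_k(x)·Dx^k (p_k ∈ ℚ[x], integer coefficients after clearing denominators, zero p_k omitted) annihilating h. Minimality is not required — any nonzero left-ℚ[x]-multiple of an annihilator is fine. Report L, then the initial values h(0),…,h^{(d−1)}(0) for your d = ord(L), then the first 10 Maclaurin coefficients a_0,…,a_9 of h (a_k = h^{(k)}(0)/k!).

f: a_k = 3, 12, 24, 32, 32, 128/5, 256/15, 1024/105, 512/105, 2048/945, …
g: a_k = 4, 4, -2, 2, -5/2, 7/2, -21/4, 33/4, -429/32, 715/32, …
h₀=f·g: eliminate ⇒ L₀, order ≤ 1·1.
∫: right-multiply L₀ by Dx.
L = (-5 - 8·x)·Dx + (1 + 2·x)·Dx^2  (order 2).
h: a_k = 0, 12, 30, 46, 103/2, 449/10, 1949/60, 1643/84, 36047/3360, 135617/30240, …
ICs: h(0) = 0, h′(0) = 12.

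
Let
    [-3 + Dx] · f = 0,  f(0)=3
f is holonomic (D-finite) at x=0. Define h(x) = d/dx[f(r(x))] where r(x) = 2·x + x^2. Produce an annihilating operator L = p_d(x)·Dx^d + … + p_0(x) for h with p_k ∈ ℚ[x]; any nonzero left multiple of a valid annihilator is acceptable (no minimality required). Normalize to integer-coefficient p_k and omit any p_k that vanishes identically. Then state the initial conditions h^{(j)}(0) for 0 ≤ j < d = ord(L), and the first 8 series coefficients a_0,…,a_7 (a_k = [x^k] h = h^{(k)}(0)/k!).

L = (7 + 12·x + 6·x^2) + (-1 - x)·Dx  (order 1).
h: a_k = 18, 126, 486, 1350, 2997, 28107/5, 46089/5, 473283/35, …
ICs: h(0) = 18.

f: a_k = 3, 9, 27/2, 27/2, 81/8, 243/40, 243/80, 729/560, …
h₀=f(r): pull back L_f along r ⇒ L₀.
h₀' ⇒ L via d/dx closure of L₀.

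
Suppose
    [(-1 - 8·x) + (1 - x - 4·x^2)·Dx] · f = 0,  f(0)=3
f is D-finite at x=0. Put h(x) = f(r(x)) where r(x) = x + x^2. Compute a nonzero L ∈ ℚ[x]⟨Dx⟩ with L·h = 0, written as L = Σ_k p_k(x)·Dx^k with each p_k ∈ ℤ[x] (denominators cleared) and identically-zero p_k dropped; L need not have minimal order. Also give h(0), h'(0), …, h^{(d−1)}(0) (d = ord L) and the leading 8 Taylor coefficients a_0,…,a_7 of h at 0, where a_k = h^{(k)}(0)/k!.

f: a_k = 3, 3, 15, 27, 87, 195, 543, 1323, …
Substitute x→r, Dx→(1/r')Dx; clear ⇒ L₀.
L = (1 + 10·x + 24·x^2 + 16·x^3) + (-1 + x + 5·x^2 + 8·x^3 + 4·x^4)·Dx  (order 1).
h: a_k = 3, 3, 18, 57, 183, 624, 2067, 6879, …
ICs: h(0) = 3.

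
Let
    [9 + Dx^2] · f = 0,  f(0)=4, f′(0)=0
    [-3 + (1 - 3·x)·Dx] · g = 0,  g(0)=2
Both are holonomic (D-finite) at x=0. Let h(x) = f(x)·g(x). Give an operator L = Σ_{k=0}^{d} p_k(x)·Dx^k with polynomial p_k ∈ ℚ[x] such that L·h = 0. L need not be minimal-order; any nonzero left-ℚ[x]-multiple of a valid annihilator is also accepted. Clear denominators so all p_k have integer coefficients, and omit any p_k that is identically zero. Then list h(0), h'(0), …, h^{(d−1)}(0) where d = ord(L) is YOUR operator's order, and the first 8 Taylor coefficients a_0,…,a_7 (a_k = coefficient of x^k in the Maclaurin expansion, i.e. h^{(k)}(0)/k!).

L = (-9 + 27·x) + 6·Dx + (-1 + 3·x)·Dx^2  (order 2).
h: a_k = 8, 24, 36, 108, 351, 1053, 31509/10, 94527/10, …
ICs: h(0) = 8, h′(0) = 24.

f: a_k = 4, 0, -18, 0, 27/2, 0, -81/20, 0, …
g: a_k = 2, 6, 18, 54, 162, 486, 1458, 4374, …
h₀=f·g: eliminate ⇒ L₀, order ≤ 2·1.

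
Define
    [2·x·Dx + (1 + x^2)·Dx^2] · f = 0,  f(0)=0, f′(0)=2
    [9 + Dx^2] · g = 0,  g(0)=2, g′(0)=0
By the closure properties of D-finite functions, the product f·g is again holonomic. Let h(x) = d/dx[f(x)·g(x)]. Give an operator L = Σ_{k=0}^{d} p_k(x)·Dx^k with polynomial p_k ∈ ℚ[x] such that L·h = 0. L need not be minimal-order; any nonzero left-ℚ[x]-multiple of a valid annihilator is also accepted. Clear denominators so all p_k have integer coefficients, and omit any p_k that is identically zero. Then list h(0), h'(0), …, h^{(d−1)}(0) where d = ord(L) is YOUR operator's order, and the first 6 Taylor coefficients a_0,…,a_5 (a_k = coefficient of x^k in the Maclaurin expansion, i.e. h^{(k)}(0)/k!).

L = (20358 + 86886·x^2 + 157437·x^4 + 155520·x^6 + 96228·x^8 + 36450·x^10 + 6561·x^12) + (6372·x + 25596·x^3 + 39960·x^5 + 32400·x^7 + 14580·x^9 + 2916·x^11)·Dx + (3432 + 15828·x^2 + 31110·x^4 + 33588·x^6 + 22032·x^8 + 8424·x^10 + 1458·x^12)·Dx^2 + (708·x + 2844·x^3 + 4440·x^5 + 3600·x^7 + 1620·x^9 + 324·x^11)·Dx^3 + (130 + 686·x^2 + 1513·x^4 + 1812·x^6 + 1260·x^8 + 486·x^10 + 81·x^12)·Dx^4  (order 4).
h: a_k = 4, 0, -58, 0, 203/2, 0, …
ICs: h(0) = 4, h′(0) = 0, h′′(0) = -116, h′′′(0) = 0.

f: a_k = 0, 2, 0, -2/3, 0, 2/5, …
g: a_k = 2, 0, -9, 0, 27/4, 0, …
f·g: L₀ = L_f ⊗_s L_g, ord ≤ 2·2.
h=h₀': d/dx-closure on L₀ ⇒ L.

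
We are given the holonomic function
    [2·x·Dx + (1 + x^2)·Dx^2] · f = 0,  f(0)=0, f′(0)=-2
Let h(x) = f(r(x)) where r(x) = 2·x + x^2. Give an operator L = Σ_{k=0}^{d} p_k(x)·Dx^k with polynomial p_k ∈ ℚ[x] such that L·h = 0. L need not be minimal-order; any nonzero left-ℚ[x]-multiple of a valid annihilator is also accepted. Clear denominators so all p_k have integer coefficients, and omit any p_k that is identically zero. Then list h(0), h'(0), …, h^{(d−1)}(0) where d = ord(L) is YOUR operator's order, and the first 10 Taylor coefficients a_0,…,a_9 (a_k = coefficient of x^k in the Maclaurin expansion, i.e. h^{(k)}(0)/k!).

f: a_k = 0, -2, 0, 2/3, 0, -2/5, 0, 2/7, 0, -2/9, …
h₀=f(r): pull back L_f along r ⇒ L₀.
L = (-1 + 8·x + 16·x^2 + 12·x^3 + 3·x^4)·Dx + (1 + x + 4·x^2 + 8·x^3 + 5·x^4 + x^5)·Dx^2  (order 2).
h: a_k = 0, -4, -2, 16/3, 8, -44/5, -94/3, 32/7, 112, 668/9, …
ICs: h(0) = 0, h′(0) = -4.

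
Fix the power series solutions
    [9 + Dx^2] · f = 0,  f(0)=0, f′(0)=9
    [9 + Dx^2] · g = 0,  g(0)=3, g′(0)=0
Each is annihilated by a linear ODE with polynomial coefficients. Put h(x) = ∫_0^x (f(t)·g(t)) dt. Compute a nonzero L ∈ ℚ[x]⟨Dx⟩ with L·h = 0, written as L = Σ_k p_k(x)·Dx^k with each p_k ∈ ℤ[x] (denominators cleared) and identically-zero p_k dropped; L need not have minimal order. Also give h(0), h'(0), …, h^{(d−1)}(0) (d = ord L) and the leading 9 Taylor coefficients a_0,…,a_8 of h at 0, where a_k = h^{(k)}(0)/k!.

f: a_k = 0, 9, 0, -27/2, 0, 243/40, 0, -729/560, 0, …
g: a_k = 3, 0, -27/2, 0, 81/8, 0, -243/80, 0, 2187/4480, …
Product ⇒ symmetric product L₀, ord ≤ 4.
Integrate: L := L₀·Dx.
L = 36·Dx^2 + Dx^4  (order 4).
h: a_k = 0, 0, 27/2, 0, -81/2, 0, 243/5, 0, -2187/70, …
ICs: h(0) = 0, h′(0) = 0, h′′(0) = 27, h′′′(0) = 0.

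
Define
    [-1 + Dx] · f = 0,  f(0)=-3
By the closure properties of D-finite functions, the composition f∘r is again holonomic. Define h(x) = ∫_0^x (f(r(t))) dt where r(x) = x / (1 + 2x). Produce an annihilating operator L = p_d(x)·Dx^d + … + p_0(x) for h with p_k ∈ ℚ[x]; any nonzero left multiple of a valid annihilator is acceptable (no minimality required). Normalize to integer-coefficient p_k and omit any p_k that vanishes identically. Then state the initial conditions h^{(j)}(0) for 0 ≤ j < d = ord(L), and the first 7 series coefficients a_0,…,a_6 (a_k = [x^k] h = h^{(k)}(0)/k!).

f: a_k = -3, -3, -3/2, -1/2, -1/8, -1/40, -1/240, …
h₀=f(r): pull back L_f along r ⇒ L₀.
Integrate: L := L₀·Dx.
L = -Dx + (1 + 4·x + 4·x^2)·Dx^2  (order 2).
h: a_k = 0, -3, -3/2, 3/2, -13/8, 71/40, -147/80, …
ICs: h(0) = 0, h′(0) = -3.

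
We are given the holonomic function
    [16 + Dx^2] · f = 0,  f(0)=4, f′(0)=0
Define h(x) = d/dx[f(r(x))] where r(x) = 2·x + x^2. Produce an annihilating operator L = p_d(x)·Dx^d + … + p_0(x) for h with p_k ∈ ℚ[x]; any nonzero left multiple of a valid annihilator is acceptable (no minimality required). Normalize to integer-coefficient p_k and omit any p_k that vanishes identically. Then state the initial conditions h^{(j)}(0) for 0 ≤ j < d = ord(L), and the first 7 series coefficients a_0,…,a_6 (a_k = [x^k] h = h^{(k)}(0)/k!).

L = (67 + 256·x + 384·x^2 + 256·x^3 + 64·x^4) + (-3 - 3·x)·Dx + (1 + 2·x + x^2)·Dx^2  (order 2).
h: a_k = 0, -256, -384, 7808/3, 20480/3, -38912/15, -422912/15, …
ICs: h(0) = 0, h′(0) = -256.

f: a_k = 4, 0, -32, 0, 128/3, 0, -1024/45, …
Substitute x→r, Dx→(1/r')Dx; clear ⇒ L₀.
h₀' ⇒ L via d/dx closure of L₀.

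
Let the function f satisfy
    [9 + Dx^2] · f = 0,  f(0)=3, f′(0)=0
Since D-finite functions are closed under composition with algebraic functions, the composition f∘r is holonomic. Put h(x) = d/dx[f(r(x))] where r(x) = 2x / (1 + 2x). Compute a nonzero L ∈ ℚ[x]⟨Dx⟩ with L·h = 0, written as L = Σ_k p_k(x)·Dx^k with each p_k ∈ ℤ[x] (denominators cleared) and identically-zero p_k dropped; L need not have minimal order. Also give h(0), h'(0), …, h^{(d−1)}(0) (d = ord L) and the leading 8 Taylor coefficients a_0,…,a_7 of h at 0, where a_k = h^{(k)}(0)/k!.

f: a_k = 3, 0, -27/2, 0, 81/8, 0, -243/80, 0, …
L₀ from L_f via x↦r, Dx↦r'^{-1}Dx.
Derive L from L₀ (diff closure).
L = (60 + 96·x + 96·x^2) + (12 + 72·x + 144·x^2 + 96·x^3)·Dx + (1 + 8·x + 24·x^2 + 32·x^3 + 16·x^4)·Dx^2  (order 2).
h: a_k = 0, -108, 648, -1944, 2160, 58968/5, -462672/5, 14090544/35, …
ICs: h(0) = 0, h′(0) = -108.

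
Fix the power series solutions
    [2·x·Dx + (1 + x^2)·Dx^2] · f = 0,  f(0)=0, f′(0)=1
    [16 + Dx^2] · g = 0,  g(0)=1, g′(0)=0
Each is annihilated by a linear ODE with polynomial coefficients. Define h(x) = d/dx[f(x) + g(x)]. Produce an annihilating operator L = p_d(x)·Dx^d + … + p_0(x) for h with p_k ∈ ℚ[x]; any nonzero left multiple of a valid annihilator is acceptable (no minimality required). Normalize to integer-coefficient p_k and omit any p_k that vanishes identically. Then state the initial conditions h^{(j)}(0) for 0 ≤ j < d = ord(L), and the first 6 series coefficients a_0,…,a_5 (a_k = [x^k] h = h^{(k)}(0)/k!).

f: a_k = 0, 1, 0, -1/3, 0, 1/5, …
g: a_k = 1, 0, -8, 0, 32/3, 0, …
f+g: L₀ = lclm(L_f,L_g), ord ≤ 2+2.
Differentiate: ansatz ord ≤ ord L₀ ⇒ L.
L = (64·x + 704·x^3 + 256·x^5) + (112 + 416·x^2 + 432·x^4 + 128·x^6)·Dx + (4·x + 44·x^3 + 16·x^5)·Dx^2 + (7 + 26·x^2 + 27·x^4 + 8·x^6)·Dx^3  (order 3).
h: a_k = 1, -16, -1, 128/3, 1, -512/15, …
ICs: h(0) = 1, h′(0) = -16, h′′(0) = -2.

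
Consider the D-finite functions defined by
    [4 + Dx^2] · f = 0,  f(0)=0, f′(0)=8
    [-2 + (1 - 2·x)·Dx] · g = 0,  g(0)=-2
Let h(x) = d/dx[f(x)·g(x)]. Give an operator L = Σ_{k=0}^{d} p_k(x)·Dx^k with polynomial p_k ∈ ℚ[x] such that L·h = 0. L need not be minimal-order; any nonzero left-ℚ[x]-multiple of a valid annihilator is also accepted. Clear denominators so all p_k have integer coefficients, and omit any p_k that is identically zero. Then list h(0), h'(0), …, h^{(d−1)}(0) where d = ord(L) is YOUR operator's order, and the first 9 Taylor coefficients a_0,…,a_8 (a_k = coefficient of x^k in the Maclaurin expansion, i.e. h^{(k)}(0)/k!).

f: a_k = 0, 8, 0, -16/3, 0, 16/15, 0, -32/315, 0, …
g: a_k = -2, -4, -8, -16, -32, -64, -128, -256, -512, …
L₀ := L_f ⊗_s L_g (sym. prod.), ord ≤ 2.
h₀' ⇒ L via d/dx closure of L₀.
L = (-4 - 16·x + 16·x^2) + (-4 + 8·x)·Dx + (1 - 4·x + 4·x^2)·Dx^2  (order 2).
h: a_k = -16, -64, -160, -1280/3, -3232/3, -12928/5, -271424/45, -4342784/315, -9771296/315, …
ICs: h(0) = -16, h′(0) = -64.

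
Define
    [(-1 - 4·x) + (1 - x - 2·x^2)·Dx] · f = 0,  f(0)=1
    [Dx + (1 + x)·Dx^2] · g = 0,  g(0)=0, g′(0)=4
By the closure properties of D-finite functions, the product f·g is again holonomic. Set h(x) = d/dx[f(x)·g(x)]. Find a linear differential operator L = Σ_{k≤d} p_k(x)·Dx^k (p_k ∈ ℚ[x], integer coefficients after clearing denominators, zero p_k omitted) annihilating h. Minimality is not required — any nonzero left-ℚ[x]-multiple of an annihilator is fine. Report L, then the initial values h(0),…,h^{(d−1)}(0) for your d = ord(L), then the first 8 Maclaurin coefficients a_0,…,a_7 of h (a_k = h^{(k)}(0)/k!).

f: a_k = 1, 1, 3, 5, 11, 21, 43, 85, …
g: a_k = 0, 4, -2, 4/3, -1, 4/5, -2/3, 4/7, …
Sym-product of L_f,L_g gives L₀ (≤ ord 2).
h₀' ⇒ L via d/dx closure of L₀.
L = (72 + 180·x + 144·x^2) + (13 + 93·x + 192·x^2 + 112·x^3)·Dx + (-5 - 8·x + 15·x^2 + 34·x^3 + 16·x^4)·Dx^2  (order 2).
h: a_k = 4, 4, 34, 172/3, 189, 1974/5, 4969/5, 15292/7, …
ICs: h(0) = 4, h′(0) = 4.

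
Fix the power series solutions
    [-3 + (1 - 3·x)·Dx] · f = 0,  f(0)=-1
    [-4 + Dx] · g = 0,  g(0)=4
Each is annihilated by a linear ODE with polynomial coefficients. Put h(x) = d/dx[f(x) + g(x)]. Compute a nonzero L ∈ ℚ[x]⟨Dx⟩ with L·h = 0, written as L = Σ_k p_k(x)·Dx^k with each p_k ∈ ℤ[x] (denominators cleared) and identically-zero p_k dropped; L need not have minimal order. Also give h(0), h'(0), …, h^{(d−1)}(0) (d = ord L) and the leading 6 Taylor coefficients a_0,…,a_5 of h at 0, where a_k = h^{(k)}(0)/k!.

f: a_k = -1, -3, -9, -27, -81, -243, …
g: a_k = 4, 16, 32, 128/3, 128/3, 512/15, …
Sum ⇒ L₀ = lclm(L_f,L_g) in ℚ(x)⟨Dx⟩.
h=h₀': d/dx-closure on L₀ ⇒ L.
L = (60 + 144·x) + (-19 - 48·x + 72·x^2)·Dx + (1 + 3·x - 18·x^2)·Dx^2  (order 2).
h: a_k = 13, 46, 47, -460/3, -3133/3, -63562/15, …
ICs: h(0) = 13, h′(0) = 46.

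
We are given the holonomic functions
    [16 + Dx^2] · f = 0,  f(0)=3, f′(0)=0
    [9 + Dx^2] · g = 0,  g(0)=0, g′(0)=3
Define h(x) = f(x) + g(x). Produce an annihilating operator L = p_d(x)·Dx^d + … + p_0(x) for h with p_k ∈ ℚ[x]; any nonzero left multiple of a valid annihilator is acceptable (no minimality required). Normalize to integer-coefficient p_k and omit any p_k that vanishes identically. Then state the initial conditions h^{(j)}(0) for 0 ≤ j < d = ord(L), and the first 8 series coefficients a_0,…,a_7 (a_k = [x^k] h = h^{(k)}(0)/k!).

L = 144 + 25·Dx^2 + Dx^4  (order 4).
h: a_k = 3, 3, -24, -9/2, 32, 81/40, -256/15, -243/560, …
ICs: h(0) = 3, h′(0) = 3, h′′(0) = -48, h′′′(0) = -27.

f: a_k = 3, 0, -24, 0, 32, 0, -256/15, 0, …
g: a_k = 0, 3, 0, -9/2, 0, 81/40, 0, -243/560, …
h₀=f+g: left-lcm gives L₀, ord ≤ 4.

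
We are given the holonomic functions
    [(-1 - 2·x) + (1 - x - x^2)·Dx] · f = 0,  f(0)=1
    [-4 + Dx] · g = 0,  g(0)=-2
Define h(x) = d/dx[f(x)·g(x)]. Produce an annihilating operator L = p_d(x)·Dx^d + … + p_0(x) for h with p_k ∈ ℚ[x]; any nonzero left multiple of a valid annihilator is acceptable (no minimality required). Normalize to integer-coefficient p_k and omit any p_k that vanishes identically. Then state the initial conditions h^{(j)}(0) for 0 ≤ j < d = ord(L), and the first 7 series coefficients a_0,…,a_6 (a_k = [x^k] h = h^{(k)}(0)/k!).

f: a_k = 1, 1, 2, 3, 5, 8, 13, …
g: a_k = -2, -8, -16, -64/3, -64/3, -256/15, -512/45, …
Sym-product of L_f,L_g gives L₀ (≤ ord 1).
Differentiate: ansatz ord ≤ ord L₀ ⇒ L.
L = (28 - 18·x - 34·x^2 + 16·x^3 + 16·x^4) + (-5 + 7·x + 7·x^2 - 6·x^3 - 4·x^4)·Dx  (order 1).
h: a_k = -10, -56, -178, -1304/3, -2776/3, -5492/3, -156454/45, …
ICs: h(0) = -10.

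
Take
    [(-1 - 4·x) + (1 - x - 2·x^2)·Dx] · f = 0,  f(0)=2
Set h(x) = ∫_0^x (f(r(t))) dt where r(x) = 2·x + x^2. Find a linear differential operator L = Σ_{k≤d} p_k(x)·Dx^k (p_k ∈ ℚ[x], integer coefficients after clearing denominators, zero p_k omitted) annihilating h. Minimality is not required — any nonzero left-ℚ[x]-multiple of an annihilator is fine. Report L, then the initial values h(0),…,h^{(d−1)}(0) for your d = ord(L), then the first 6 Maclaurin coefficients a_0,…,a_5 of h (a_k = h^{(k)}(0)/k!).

L = (2 + 16·x + 8·x^2)·Dx + (-1 + 3·x + 6·x^2 + 2·x^3)·Dx^2  (order 2).
h: a_k = 0, 2, 2, 26/3, 26, 478/5, …
ICs: h(0) = 0, h′(0) = 2.

f: a_k = 2, 2, 6, 10, 22, 42, …
Substitute x→r, Dx→(1/r')Dx; clear ⇒ L₀.
h=∫h₀ ⇒ L = L₀·Dx.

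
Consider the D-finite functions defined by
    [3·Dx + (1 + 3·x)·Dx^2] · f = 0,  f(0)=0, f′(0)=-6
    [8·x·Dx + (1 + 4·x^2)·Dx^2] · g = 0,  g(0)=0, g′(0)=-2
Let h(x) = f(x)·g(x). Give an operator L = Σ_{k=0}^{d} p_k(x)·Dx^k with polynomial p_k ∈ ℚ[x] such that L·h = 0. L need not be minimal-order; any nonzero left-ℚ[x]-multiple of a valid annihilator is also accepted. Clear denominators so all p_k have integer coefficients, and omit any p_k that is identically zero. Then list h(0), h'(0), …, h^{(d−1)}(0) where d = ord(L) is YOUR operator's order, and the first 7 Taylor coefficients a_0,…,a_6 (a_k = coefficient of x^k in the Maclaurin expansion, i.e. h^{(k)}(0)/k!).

f: a_k = 0, -6, 9, -18, 81/2, -486/5, 243, …
g: a_k = 0, -2, 0, 8/3, 0, -32/5, 0, …
L₀ := L_f ⊗_s L_g (sym. prod.), ord ≤ 4.
L = (1632 + 8496·x + 23040·x^2 + 110016·x^3 + 207360·x^4 + 269568·x^5 + 82944·x^7)·Dx + (418 + 6672·x + 44112·x^2 + 151488·x^3 + 393984·x^4 + 642816·x^5 + 725760·x^6 + 82944·x^7 + 290304·x^8)·Dx^2 + (204 + 1844·x + 12096·x^2 + 47408·x^3 + 122880·x^4 + 240192·x^5 + 331776·x^6 + 361728·x^7 + 82944·x^8 + 165888·x^9)·Dx^3 + (25 + 246·x + 1217·x^2 + 4128·x^3 + 10624·x^4 + 22080·x^5 + 34272·x^6 + 41472·x^7 + 43776·x^8 + 13824·x^9 + 20736·x^10)·Dx^4  (order 4).
h: a_k = 0, 0, 12, -18, 20, -57, 924/5, …
ICs: h(0) = 0, h′(0) = 0, h′′(0) = 24, h′′′(0) = -108.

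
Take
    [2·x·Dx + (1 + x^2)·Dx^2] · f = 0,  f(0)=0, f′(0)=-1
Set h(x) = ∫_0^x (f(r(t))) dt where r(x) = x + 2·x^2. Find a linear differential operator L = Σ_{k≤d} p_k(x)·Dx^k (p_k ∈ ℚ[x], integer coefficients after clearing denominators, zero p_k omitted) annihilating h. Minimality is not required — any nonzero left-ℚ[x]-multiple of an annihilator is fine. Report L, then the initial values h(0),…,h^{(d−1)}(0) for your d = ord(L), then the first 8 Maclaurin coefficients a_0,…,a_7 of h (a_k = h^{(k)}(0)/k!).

f: a_k = 0, -1, 0, 1/3, 0, -1/5, 0, 1/7, …
Change of var in L_f (x↦r) gives L₀.
Integrate: L := L₀·Dx.
L = (-4 + 2·x + 16·x^2 + 48·x^3 + 48·x^4)·Dx^2 + (1 + 4·x + x^2 + 8·x^3 + 20·x^4 + 16·x^5)·Dx^3  (order 3).
h: a_k = 0, 0, -1/2, -2/3, 1/12, 2/5, 19/30, 2/21, …
ICs: h(0) = 0, h′(0) = 0, h′′(0) = -1.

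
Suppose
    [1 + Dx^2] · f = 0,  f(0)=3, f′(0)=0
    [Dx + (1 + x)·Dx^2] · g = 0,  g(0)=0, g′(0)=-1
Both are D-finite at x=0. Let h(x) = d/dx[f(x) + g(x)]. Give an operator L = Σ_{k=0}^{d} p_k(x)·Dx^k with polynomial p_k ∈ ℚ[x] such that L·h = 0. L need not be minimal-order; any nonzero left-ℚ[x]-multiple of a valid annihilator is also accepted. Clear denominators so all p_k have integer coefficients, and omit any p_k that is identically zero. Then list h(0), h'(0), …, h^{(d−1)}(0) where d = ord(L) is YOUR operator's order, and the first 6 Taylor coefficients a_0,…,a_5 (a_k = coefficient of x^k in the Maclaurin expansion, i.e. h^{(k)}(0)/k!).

L = (7 + 2·x + x^2) + (3 + 5·x + 3·x^2 + x^3)·Dx + (7 + 2·x + x^2)·Dx^2 + (3 + 5·x + 3·x^2 + x^3)·Dx^3  (order 3).
h: a_k = -1, -2, -1, 3/2, -1, 39/40, …
ICs: h(0) = -1, h′(0) = -2, h′′(0) = -2.

f: a_k = 3, 0, -3/2, 0, 1/8, 0, …
g: a_k = 0, -1, 1/2, -1/3, 1/4, -1/5, …
Sum ⇒ L₀ = lclm(L_f,L_g) in ℚ(x)⟨Dx⟩.
h₀' ⇒ L via d/dx closure of L₀.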